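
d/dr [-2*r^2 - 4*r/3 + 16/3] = -4*r - 4/3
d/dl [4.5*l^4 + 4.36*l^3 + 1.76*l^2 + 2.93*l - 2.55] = 18.0*l^3 + 13.08*l^2 + 3.52*l + 2.93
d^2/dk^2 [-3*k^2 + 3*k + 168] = -6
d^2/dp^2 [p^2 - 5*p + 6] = 2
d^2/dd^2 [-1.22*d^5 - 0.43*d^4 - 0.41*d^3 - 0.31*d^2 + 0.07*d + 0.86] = -24.4*d^3 - 5.16*d^2 - 2.46*d - 0.62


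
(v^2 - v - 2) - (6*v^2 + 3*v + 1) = -5*v^2 - 4*v - 3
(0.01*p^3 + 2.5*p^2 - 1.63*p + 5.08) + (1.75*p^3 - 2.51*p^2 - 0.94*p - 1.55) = 1.76*p^3 - 0.00999999999999979*p^2 - 2.57*p + 3.53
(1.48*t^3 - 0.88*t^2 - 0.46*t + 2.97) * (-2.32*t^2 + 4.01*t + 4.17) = -3.4336*t^5 + 7.9764*t^4 + 3.71*t^3 - 12.4046*t^2 + 9.9915*t + 12.3849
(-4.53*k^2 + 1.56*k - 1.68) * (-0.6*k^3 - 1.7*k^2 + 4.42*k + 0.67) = 2.718*k^5 + 6.765*k^4 - 21.6666*k^3 + 6.7161*k^2 - 6.3804*k - 1.1256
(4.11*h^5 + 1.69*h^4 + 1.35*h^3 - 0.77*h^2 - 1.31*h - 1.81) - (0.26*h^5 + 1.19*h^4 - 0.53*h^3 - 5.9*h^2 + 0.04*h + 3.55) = 3.85*h^5 + 0.5*h^4 + 1.88*h^3 + 5.13*h^2 - 1.35*h - 5.36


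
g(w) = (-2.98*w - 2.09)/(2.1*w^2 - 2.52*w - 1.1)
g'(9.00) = 0.03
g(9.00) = -0.20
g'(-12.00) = 0.01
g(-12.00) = 0.10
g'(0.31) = 0.47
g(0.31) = 1.79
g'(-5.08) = 0.03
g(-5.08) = 0.20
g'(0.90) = 3.95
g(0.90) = 2.86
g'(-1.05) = -0.29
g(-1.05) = 0.27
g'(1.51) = 1865.67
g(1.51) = 56.33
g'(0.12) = -0.45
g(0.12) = 1.78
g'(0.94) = 4.53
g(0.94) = 3.03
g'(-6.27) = 0.02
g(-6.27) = 0.17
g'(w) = (2.52 - 4.2*w)*(-2.98*w - 2.09)/(2.1*w^2 - 2.52*w - 1.1)^2 - 2.98/(2.1*w^2 - 2.52*w - 1.1) = (6.258*w^2 + 8.778*w - 1.9888)/(4.41*w^4 - 10.584*w^3 + 1.7304*w^2 + 5.544*w + 1.21)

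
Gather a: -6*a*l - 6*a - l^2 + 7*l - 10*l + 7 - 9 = a*(-6*l - 6) - l^2 - 3*l - 2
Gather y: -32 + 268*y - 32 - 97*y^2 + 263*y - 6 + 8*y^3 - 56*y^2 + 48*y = 8*y^3 - 153*y^2 + 579*y - 70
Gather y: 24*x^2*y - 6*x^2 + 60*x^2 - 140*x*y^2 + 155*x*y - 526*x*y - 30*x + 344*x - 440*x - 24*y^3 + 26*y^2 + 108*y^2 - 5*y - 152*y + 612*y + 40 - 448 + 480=54*x^2 - 126*x - 24*y^3 + y^2*(134 - 140*x) + y*(24*x^2 - 371*x + 455) + 72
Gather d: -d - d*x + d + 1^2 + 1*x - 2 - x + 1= -d*x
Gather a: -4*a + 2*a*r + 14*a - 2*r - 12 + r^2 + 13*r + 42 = a*(2*r + 10) + r^2 + 11*r + 30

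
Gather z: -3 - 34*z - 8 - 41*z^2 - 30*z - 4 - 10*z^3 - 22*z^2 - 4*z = -10*z^3 - 63*z^2 - 68*z - 15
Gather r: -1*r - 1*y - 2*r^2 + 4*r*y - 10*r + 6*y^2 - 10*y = -2*r^2 + r*(4*y - 11) + 6*y^2 - 11*y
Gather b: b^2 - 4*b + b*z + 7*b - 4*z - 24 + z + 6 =b^2 + b*(z + 3) - 3*z - 18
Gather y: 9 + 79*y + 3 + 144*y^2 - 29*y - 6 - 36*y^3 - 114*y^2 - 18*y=-36*y^3 + 30*y^2 + 32*y + 6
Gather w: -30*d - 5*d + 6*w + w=-35*d + 7*w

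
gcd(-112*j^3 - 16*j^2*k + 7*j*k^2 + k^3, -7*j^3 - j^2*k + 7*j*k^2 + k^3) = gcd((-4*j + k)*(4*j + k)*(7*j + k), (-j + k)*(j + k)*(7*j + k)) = 7*j + k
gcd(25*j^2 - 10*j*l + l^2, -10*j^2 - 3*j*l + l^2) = 5*j - l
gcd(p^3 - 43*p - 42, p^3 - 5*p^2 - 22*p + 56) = p - 7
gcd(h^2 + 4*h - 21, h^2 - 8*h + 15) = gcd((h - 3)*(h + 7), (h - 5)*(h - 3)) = h - 3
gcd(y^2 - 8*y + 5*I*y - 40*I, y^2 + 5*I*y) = y + 5*I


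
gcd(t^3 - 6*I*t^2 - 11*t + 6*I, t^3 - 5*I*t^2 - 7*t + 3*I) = t^2 - 4*I*t - 3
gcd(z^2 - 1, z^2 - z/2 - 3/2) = z + 1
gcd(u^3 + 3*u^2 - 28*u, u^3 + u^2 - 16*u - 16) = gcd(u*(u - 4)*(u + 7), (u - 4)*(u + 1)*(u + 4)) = u - 4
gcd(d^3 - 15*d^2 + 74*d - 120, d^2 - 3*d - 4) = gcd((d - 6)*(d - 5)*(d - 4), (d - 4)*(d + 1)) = d - 4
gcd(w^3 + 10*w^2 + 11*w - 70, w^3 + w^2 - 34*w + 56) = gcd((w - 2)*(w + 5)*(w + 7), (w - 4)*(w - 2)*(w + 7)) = w^2 + 5*w - 14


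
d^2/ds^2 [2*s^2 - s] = 4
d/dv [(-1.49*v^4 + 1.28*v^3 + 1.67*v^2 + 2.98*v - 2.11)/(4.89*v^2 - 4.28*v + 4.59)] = (-14.5722*v^5 + 25.3908*v^4 - 38.3132*v^3 - 4.0942*v^2 + 35.9664*v + 4.6474)/(23.9121*v^4 - 41.8584*v^3 + 63.2086*v^2 - 39.2904*v + 21.0681)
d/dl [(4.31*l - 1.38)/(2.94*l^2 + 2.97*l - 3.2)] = (-12.6714*l^2 + 8.1144*l - 9.6934)/(8.6436*l^4 + 17.4636*l^3 - 9.9951*l^2 - 19.008*l + 10.24)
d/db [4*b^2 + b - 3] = 8*b + 1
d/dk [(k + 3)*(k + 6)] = 2*k + 9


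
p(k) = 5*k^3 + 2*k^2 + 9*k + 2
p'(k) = 15*k^2 + 4*k + 9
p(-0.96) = -9.22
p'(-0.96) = 18.98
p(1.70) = 47.64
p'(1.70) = 59.15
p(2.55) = 120.86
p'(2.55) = 116.74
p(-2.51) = -87.06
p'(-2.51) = 93.46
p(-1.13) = -12.83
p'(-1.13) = 23.63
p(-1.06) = -11.25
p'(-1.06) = 21.61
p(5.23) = 819.05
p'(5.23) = 440.21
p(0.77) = 12.40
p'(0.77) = 20.97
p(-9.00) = -3562.00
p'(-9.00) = 1188.00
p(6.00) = 1208.00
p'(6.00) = 573.00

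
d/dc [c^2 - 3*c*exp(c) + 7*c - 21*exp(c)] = -3*c*exp(c) + 2*c - 24*exp(c) + 7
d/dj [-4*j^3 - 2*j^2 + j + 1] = -12*j^2 - 4*j + 1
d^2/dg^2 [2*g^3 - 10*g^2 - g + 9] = 12*g - 20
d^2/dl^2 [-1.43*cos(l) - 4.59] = 1.43*cos(l)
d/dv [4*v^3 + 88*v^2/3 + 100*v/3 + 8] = 12*v^2 + 176*v/3 + 100/3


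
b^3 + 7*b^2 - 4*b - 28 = (b - 2)*(b + 2)*(b + 7)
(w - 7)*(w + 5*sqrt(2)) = w^2 - 7*w + 5*sqrt(2)*w - 35*sqrt(2)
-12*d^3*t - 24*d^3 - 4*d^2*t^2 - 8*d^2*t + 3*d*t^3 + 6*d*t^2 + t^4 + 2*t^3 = (-2*d + t)*(2*d + t)*(3*d + t)*(t + 2)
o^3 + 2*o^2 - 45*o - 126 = (o - 7)*(o + 3)*(o + 6)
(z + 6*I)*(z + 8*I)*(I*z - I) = I*z^3 - 14*z^2 - I*z^2 + 14*z - 48*I*z + 48*I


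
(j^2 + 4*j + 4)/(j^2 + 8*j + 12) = (j + 2)/(j + 6)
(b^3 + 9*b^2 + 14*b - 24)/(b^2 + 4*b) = b + 5 - 6/b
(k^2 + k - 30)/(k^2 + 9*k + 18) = (k - 5)/(k + 3)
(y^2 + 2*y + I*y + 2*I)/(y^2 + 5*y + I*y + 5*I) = (y + 2)/(y + 5)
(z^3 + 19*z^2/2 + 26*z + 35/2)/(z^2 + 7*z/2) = z + 6 + 5/z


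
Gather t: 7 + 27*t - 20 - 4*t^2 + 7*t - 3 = -4*t^2 + 34*t - 16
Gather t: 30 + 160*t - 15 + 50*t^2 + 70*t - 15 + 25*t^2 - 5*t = 75*t^2 + 225*t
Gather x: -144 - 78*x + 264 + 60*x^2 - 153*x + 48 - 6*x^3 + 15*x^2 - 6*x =-6*x^3 + 75*x^2 - 237*x + 168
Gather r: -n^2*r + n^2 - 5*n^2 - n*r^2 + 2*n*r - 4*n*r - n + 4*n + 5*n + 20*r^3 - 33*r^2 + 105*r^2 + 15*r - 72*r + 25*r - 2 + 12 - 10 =-4*n^2 + 8*n + 20*r^3 + r^2*(72 - n) + r*(-n^2 - 2*n - 32)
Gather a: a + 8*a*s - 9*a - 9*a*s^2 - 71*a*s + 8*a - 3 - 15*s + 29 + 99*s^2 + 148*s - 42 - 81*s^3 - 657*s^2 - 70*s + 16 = a*(-9*s^2 - 63*s) - 81*s^3 - 558*s^2 + 63*s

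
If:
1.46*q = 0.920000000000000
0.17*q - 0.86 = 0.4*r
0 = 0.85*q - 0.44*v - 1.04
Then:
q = 0.63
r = -1.88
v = -1.15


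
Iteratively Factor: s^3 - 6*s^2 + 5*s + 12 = (s + 1)*(s^2 - 7*s + 12) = (s - 3)*(s + 1)*(s - 4)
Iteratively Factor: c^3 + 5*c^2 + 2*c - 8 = (c + 2)*(c^2 + 3*c - 4) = (c + 2)*(c + 4)*(c - 1)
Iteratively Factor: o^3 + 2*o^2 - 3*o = (o + 3)*(o^2 - o) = o*(o + 3)*(o - 1)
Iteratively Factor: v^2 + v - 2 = (v - 1)*(v + 2)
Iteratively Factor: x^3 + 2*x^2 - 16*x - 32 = (x + 2)*(x^2 - 16) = (x + 2)*(x + 4)*(x - 4)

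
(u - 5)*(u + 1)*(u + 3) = u^3 - u^2 - 17*u - 15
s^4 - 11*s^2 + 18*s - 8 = (s - 2)*(s - 1)^2*(s + 4)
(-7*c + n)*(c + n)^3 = -7*c^4 - 20*c^3*n - 18*c^2*n^2 - 4*c*n^3 + n^4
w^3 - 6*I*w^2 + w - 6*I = (w - 6*I)*(w - I)*(w + I)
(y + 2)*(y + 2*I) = y^2 + 2*y + 2*I*y + 4*I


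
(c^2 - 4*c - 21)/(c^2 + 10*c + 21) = (c - 7)/(c + 7)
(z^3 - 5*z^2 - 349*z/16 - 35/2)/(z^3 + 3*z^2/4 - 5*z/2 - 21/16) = (4*z^2 - 27*z - 40)/(4*z^2 - 4*z - 3)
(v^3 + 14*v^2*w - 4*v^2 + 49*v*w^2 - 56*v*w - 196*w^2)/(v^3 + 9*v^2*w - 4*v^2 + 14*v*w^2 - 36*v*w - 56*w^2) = (v + 7*w)/(v + 2*w)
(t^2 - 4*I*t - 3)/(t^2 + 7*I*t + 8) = (t - 3*I)/(t + 8*I)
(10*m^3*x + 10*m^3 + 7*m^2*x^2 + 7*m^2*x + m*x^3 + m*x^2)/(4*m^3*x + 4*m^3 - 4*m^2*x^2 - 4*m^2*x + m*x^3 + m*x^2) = (10*m^2 + 7*m*x + x^2)/(4*m^2 - 4*m*x + x^2)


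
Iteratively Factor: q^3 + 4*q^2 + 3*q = (q + 1)*(q^2 + 3*q) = q*(q + 1)*(q + 3)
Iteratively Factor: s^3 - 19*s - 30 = (s + 2)*(s^2 - 2*s - 15) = (s + 2)*(s + 3)*(s - 5)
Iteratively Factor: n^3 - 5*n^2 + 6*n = (n - 3)*(n^2 - 2*n) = n*(n - 3)*(n - 2)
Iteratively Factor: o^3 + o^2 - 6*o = (o)*(o^2 + o - 6) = o*(o - 2)*(o + 3)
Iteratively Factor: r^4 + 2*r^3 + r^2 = (r)*(r^3 + 2*r^2 + r) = r*(r + 1)*(r^2 + r) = r^2*(r + 1)*(r + 1)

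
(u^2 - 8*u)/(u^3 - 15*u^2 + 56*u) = 1/(u - 7)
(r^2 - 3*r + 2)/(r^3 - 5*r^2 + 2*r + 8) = (r - 1)/(r^2 - 3*r - 4)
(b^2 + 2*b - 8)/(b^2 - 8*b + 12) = (b + 4)/(b - 6)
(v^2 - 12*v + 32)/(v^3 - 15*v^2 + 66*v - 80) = (v - 4)/(v^2 - 7*v + 10)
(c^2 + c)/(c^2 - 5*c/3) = 3*(c + 1)/(3*c - 5)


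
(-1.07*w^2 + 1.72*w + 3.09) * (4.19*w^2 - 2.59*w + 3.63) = -4.4833*w^4 + 9.9781*w^3 + 4.6082*w^2 - 1.7595*w + 11.2167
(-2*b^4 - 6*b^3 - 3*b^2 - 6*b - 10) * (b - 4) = -2*b^5 + 2*b^4 + 21*b^3 + 6*b^2 + 14*b + 40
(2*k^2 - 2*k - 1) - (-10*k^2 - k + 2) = 12*k^2 - k - 3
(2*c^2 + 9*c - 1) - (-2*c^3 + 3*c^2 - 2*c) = 2*c^3 - c^2 + 11*c - 1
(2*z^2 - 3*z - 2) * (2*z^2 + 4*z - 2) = 4*z^4 + 2*z^3 - 20*z^2 - 2*z + 4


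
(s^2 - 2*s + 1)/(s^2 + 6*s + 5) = (s^2 - 2*s + 1)/(s^2 + 6*s + 5)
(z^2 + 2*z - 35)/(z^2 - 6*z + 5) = (z + 7)/(z - 1)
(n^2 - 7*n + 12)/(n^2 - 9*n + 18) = (n - 4)/(n - 6)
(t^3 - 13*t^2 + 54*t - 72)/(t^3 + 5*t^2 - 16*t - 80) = (t^2 - 9*t + 18)/(t^2 + 9*t + 20)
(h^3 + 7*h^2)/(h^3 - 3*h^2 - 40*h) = h*(h + 7)/(h^2 - 3*h - 40)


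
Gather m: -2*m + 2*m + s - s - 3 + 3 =0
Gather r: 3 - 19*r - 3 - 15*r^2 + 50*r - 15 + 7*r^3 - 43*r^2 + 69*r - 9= 7*r^3 - 58*r^2 + 100*r - 24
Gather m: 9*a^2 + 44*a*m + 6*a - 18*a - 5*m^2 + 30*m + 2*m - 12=9*a^2 - 12*a - 5*m^2 + m*(44*a + 32) - 12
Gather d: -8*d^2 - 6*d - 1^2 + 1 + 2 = -8*d^2 - 6*d + 2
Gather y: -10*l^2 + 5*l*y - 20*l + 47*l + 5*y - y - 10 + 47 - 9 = -10*l^2 + 27*l + y*(5*l + 4) + 28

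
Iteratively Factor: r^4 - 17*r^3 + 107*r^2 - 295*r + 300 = (r - 3)*(r^3 - 14*r^2 + 65*r - 100) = (r - 4)*(r - 3)*(r^2 - 10*r + 25) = (r - 5)*(r - 4)*(r - 3)*(r - 5)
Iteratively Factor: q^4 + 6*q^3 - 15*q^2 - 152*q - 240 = (q + 4)*(q^3 + 2*q^2 - 23*q - 60) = (q + 3)*(q + 4)*(q^2 - q - 20) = (q - 5)*(q + 3)*(q + 4)*(q + 4)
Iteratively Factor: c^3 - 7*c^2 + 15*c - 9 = (c - 3)*(c^2 - 4*c + 3) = (c - 3)^2*(c - 1)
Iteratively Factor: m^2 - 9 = (m - 3)*(m + 3)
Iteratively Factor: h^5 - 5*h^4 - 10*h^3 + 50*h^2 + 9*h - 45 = (h - 3)*(h^4 - 2*h^3 - 16*h^2 + 2*h + 15) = (h - 3)*(h + 1)*(h^3 - 3*h^2 - 13*h + 15) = (h - 5)*(h - 3)*(h + 1)*(h^2 + 2*h - 3) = (h - 5)*(h - 3)*(h + 1)*(h + 3)*(h - 1)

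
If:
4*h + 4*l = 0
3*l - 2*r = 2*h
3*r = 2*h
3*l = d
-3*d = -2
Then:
No Solution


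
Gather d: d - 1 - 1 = d - 2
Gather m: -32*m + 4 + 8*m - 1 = 3 - 24*m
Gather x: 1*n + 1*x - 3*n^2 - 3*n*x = -3*n^2 + n + x*(1 - 3*n)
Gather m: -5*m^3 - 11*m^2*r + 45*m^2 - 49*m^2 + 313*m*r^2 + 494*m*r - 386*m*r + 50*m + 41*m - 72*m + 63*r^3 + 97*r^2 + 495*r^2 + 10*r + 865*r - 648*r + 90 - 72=-5*m^3 + m^2*(-11*r - 4) + m*(313*r^2 + 108*r + 19) + 63*r^3 + 592*r^2 + 227*r + 18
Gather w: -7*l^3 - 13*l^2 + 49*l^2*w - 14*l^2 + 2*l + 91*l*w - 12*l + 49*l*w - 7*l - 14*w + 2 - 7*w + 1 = -7*l^3 - 27*l^2 - 17*l + w*(49*l^2 + 140*l - 21) + 3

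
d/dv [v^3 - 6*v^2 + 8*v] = 3*v^2 - 12*v + 8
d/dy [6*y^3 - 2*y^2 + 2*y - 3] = 18*y^2 - 4*y + 2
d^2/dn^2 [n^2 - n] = 2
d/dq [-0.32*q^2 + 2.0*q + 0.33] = 2.0 - 0.64*q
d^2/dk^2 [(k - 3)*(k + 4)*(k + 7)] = 6*k + 16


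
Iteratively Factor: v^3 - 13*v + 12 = (v + 4)*(v^2 - 4*v + 3) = (v - 1)*(v + 4)*(v - 3)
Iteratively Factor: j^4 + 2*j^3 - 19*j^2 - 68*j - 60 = (j + 2)*(j^3 - 19*j - 30) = (j + 2)^2*(j^2 - 2*j - 15) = (j - 5)*(j + 2)^2*(j + 3)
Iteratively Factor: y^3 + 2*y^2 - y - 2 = (y + 1)*(y^2 + y - 2) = (y + 1)*(y + 2)*(y - 1)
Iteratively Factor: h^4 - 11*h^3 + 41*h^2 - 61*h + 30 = (h - 1)*(h^3 - 10*h^2 + 31*h - 30) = (h - 5)*(h - 1)*(h^2 - 5*h + 6) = (h - 5)*(h - 2)*(h - 1)*(h - 3)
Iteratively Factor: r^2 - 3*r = (r - 3)*(r)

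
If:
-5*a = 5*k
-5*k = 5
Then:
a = 1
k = -1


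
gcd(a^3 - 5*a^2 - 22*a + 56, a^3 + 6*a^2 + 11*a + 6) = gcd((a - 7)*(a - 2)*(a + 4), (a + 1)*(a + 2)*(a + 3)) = 1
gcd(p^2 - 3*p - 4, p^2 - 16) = p - 4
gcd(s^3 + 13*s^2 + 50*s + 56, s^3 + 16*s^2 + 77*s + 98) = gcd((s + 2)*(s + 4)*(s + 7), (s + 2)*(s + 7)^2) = s^2 + 9*s + 14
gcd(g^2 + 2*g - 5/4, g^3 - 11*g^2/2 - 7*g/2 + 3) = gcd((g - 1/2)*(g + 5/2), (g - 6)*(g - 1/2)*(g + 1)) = g - 1/2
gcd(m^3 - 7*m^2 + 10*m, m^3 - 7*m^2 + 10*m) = m^3 - 7*m^2 + 10*m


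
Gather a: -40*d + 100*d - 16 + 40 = 60*d + 24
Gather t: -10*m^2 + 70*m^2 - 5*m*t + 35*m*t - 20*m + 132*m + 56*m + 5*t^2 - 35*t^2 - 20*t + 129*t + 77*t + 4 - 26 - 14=60*m^2 + 168*m - 30*t^2 + t*(30*m + 186) - 36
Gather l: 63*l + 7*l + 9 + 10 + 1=70*l + 20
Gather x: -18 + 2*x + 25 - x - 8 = x - 1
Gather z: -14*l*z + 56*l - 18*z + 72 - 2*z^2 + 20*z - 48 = 56*l - 2*z^2 + z*(2 - 14*l) + 24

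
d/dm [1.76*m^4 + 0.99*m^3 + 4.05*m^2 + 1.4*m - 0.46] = 7.04*m^3 + 2.97*m^2 + 8.1*m + 1.4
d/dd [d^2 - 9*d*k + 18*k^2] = 2*d - 9*k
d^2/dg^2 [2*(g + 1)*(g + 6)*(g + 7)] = 12*g + 56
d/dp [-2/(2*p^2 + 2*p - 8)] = (2*p + 1)/(p^2 + p - 4)^2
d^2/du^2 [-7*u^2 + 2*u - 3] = -14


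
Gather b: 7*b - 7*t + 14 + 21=7*b - 7*t + 35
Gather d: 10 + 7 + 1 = 18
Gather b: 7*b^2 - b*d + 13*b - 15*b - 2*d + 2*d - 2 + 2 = 7*b^2 + b*(-d - 2)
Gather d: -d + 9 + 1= 10 - d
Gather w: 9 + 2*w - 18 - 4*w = -2*w - 9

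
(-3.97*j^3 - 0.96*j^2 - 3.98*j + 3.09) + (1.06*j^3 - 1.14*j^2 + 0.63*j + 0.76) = -2.91*j^3 - 2.1*j^2 - 3.35*j + 3.85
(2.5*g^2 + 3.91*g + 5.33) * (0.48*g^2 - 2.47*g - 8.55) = 1.2*g^4 - 4.2982*g^3 - 28.4743*g^2 - 46.5956*g - 45.5715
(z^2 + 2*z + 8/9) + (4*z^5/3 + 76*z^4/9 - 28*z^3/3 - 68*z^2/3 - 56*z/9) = 4*z^5/3 + 76*z^4/9 - 28*z^3/3 - 65*z^2/3 - 38*z/9 + 8/9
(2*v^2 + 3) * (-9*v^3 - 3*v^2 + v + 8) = -18*v^5 - 6*v^4 - 25*v^3 + 7*v^2 + 3*v + 24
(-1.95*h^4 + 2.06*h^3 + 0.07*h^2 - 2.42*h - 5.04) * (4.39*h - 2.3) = -8.5605*h^5 + 13.5284*h^4 - 4.4307*h^3 - 10.7848*h^2 - 16.5596*h + 11.592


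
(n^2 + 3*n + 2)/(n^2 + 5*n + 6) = (n + 1)/(n + 3)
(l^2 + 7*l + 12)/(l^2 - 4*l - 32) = (l + 3)/(l - 8)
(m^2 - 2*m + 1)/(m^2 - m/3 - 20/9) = 9*(-m^2 + 2*m - 1)/(-9*m^2 + 3*m + 20)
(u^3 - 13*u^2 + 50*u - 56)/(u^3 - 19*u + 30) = (u^2 - 11*u + 28)/(u^2 + 2*u - 15)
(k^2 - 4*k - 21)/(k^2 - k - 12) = (k - 7)/(k - 4)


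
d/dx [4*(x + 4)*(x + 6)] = 8*x + 40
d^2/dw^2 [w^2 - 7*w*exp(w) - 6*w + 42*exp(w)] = -7*w*exp(w) + 28*exp(w) + 2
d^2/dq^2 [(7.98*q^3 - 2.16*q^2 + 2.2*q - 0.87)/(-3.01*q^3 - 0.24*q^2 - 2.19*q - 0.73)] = (50.669136*q^6 + 196.026852*q^5 + 210.034188*q^4 - 103.65978*q^3 + 13.902762*q^2 - 31.928886*q + 17.376774)/(27.270901*q^9 + 6.523272*q^8 + 60.044985*q^7 + 29.347779*q^6 + 46.851327*q^5 + 32.451858*q^4 + 17.617674*q^3 + 10.887147*q^2 + 3.501153*q + 0.389017)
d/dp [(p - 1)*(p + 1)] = 2*p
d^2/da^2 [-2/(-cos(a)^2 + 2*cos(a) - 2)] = (-23*cos(a) + 6*cos(2*a) + 3*cos(3*a) - cos(4*a) + 15)/(cos(a)^2 - 2*cos(a) + 2)^3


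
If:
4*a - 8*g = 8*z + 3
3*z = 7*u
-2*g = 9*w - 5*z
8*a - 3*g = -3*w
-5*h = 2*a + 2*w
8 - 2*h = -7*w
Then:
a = 4535/4532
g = 1745/1133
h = 347/6798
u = -687/1133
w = -3835/3399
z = -1603/1133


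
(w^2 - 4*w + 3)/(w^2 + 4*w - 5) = (w - 3)/(w + 5)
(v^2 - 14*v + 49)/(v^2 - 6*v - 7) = (v - 7)/(v + 1)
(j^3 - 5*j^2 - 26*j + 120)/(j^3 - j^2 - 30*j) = (j - 4)/j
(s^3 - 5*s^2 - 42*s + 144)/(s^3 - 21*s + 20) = (s^3 - 5*s^2 - 42*s + 144)/(s^3 - 21*s + 20)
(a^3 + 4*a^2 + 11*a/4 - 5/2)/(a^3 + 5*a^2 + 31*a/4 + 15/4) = (2*a^2 + 3*a - 2)/(2*a^2 + 5*a + 3)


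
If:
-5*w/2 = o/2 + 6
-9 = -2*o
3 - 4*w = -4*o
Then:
No Solution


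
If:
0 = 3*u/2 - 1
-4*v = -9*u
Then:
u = 2/3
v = 3/2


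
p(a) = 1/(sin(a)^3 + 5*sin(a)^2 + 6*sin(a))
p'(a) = (-3*sin(a)^2*cos(a) - 10*sin(a)*cos(a) - 6*cos(a))/(sin(a)^3 + 5*sin(a)^2 + 6*sin(a))^2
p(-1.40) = -0.50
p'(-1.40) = 0.04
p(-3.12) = -7.86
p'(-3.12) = 357.35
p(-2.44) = -0.49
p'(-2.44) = 0.14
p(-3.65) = 0.24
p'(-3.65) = 0.57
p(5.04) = -0.49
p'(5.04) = 0.06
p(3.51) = -0.64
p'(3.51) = 1.07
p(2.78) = 0.36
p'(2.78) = 1.19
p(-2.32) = -0.48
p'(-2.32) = 0.04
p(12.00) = -0.52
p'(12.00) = -0.34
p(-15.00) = -0.48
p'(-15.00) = 0.14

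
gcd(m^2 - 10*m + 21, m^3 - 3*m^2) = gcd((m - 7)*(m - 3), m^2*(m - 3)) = m - 3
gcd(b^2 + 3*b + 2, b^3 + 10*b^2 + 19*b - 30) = 1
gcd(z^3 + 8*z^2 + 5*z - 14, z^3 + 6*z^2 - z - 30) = 1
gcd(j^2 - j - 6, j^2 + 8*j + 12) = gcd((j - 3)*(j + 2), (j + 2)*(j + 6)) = j + 2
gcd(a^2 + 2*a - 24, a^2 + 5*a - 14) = 1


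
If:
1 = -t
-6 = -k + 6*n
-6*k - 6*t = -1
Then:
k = 7/6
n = -29/36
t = -1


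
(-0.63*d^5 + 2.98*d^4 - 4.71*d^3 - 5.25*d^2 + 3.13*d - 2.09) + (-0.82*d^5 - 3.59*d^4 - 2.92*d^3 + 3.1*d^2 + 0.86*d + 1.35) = -1.45*d^5 - 0.61*d^4 - 7.63*d^3 - 2.15*d^2 + 3.99*d - 0.74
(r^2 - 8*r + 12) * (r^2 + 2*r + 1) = r^4 - 6*r^3 - 3*r^2 + 16*r + 12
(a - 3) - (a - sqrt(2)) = -3 + sqrt(2)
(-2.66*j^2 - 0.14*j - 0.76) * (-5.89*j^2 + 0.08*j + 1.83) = 15.6674*j^4 + 0.6118*j^3 - 0.402600000000001*j^2 - 0.317*j - 1.3908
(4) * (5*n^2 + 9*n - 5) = 20*n^2 + 36*n - 20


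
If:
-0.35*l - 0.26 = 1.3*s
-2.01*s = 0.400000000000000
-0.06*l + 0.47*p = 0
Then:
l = -0.00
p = -0.00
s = -0.20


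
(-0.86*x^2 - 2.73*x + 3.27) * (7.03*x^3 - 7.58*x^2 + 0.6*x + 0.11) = -6.0458*x^5 - 12.6731*x^4 + 43.1655*x^3 - 26.5192*x^2 + 1.6617*x + 0.3597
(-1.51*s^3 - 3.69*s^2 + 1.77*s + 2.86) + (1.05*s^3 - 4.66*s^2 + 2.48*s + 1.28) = -0.46*s^3 - 8.35*s^2 + 4.25*s + 4.14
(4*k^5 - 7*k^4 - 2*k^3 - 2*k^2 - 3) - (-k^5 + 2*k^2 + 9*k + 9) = 5*k^5 - 7*k^4 - 2*k^3 - 4*k^2 - 9*k - 12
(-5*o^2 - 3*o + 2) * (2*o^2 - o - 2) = -10*o^4 - o^3 + 17*o^2 + 4*o - 4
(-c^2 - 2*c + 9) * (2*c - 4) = -2*c^3 + 26*c - 36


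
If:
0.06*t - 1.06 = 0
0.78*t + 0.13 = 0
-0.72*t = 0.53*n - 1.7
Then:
No Solution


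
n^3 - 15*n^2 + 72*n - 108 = (n - 6)^2*(n - 3)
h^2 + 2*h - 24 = (h - 4)*(h + 6)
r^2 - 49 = (r - 7)*(r + 7)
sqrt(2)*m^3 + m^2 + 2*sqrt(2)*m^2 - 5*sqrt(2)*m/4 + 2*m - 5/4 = (m - 1/2)*(m + 5/2)*(sqrt(2)*m + 1)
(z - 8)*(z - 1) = z^2 - 9*z + 8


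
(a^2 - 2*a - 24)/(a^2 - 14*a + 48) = (a + 4)/(a - 8)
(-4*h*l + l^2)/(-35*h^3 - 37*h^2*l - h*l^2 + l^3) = l*(4*h - l)/(35*h^3 + 37*h^2*l + h*l^2 - l^3)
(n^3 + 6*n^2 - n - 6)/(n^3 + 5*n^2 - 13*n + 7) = (n^2 + 7*n + 6)/(n^2 + 6*n - 7)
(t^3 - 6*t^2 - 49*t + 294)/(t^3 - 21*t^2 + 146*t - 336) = (t + 7)/(t - 8)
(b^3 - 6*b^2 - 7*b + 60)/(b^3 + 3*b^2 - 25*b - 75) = (b - 4)/(b + 5)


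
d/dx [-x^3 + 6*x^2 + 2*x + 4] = -3*x^2 + 12*x + 2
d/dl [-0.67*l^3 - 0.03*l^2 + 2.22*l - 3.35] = -2.01*l^2 - 0.06*l + 2.22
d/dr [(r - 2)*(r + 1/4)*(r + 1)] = 3*r^2 - 3*r/2 - 9/4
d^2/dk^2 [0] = 0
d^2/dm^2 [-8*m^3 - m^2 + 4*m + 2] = -48*m - 2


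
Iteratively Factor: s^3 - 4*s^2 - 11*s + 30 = (s + 3)*(s^2 - 7*s + 10) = (s - 5)*(s + 3)*(s - 2)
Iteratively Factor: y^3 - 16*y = (y - 4)*(y^2 + 4*y) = y*(y - 4)*(y + 4)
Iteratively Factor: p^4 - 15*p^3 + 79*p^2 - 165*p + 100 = (p - 5)*(p^3 - 10*p^2 + 29*p - 20) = (p - 5)*(p - 1)*(p^2 - 9*p + 20) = (p - 5)^2*(p - 1)*(p - 4)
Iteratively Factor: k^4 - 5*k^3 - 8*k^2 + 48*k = (k - 4)*(k^3 - k^2 - 12*k) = (k - 4)*(k + 3)*(k^2 - 4*k) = (k - 4)^2*(k + 3)*(k)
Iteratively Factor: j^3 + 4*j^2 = (j)*(j^2 + 4*j) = j^2*(j + 4)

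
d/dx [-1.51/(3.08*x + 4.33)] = 4.6508/(3.08*x + 4.33)^2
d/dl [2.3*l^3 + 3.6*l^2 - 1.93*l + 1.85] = 6.9*l^2 + 7.2*l - 1.93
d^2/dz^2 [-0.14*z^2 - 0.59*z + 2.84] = -0.280000000000000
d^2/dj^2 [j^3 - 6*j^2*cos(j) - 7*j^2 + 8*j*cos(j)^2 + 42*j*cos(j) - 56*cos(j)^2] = 6*j^2*cos(j) + 24*j*sin(j) - 42*j*cos(j) - 16*j*cos(2*j) + 6*j - 84*sin(j) - 16*sin(2*j) - 12*cos(j) + 112*cos(2*j) - 14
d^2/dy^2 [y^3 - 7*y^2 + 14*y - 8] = 6*y - 14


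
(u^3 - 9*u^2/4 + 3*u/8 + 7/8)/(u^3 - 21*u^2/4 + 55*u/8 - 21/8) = (8*u^2 - 10*u - 7)/(8*u^2 - 34*u + 21)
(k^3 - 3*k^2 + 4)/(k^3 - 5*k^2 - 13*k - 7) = (k^2 - 4*k + 4)/(k^2 - 6*k - 7)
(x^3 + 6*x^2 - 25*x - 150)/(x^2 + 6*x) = x - 25/x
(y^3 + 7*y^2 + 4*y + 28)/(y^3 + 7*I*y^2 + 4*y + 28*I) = (y + 7)/(y + 7*I)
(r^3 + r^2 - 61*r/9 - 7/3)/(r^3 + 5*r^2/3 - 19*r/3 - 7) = (r + 1/3)/(r + 1)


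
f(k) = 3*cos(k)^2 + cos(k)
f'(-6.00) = -1.89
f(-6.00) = 3.73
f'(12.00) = 3.25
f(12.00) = 2.98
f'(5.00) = 2.59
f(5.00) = 0.53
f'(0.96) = -3.64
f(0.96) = 1.56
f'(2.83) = 1.44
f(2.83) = 1.77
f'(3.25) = -0.54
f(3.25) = 1.97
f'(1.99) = 1.32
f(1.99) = 0.09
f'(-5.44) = -3.73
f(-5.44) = 1.99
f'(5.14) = 3.17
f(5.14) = 0.93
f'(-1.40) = 1.99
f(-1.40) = 0.26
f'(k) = -6*sin(k)*cos(k) - sin(k)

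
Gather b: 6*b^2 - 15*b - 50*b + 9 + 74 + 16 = 6*b^2 - 65*b + 99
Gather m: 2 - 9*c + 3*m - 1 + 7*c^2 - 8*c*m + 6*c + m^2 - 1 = 7*c^2 - 3*c + m^2 + m*(3 - 8*c)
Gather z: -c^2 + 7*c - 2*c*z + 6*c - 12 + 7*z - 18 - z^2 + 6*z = -c^2 + 13*c - z^2 + z*(13 - 2*c) - 30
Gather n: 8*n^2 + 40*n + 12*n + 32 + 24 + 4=8*n^2 + 52*n + 60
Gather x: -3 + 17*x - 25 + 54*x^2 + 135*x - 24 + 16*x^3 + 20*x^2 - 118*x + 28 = 16*x^3 + 74*x^2 + 34*x - 24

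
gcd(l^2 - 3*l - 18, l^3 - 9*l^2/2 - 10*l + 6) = l - 6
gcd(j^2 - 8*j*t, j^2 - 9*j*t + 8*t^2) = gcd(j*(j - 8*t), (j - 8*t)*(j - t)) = -j + 8*t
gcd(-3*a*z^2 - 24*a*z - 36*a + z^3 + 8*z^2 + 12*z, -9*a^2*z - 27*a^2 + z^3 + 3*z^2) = -3*a + z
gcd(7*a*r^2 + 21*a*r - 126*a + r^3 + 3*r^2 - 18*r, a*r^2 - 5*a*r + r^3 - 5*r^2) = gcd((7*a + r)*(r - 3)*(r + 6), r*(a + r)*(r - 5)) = 1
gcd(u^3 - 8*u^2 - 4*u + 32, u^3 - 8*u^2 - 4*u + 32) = u^3 - 8*u^2 - 4*u + 32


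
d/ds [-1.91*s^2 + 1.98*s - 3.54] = 1.98 - 3.82*s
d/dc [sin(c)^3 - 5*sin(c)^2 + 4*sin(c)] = (3*sin(c)^2 - 10*sin(c) + 4)*cos(c)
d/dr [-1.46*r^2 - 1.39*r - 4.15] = -2.92*r - 1.39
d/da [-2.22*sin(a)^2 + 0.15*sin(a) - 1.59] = (0.15 - 4.44*sin(a))*cos(a)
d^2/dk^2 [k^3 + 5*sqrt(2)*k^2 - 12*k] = 6*k + 10*sqrt(2)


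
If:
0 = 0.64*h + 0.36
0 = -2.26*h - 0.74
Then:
No Solution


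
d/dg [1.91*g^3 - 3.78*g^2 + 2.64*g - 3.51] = 5.73*g^2 - 7.56*g + 2.64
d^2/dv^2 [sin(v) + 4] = -sin(v)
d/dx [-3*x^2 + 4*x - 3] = 4 - 6*x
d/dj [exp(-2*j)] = -2*exp(-2*j)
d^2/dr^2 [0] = 0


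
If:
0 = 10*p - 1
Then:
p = 1/10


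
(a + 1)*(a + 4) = a^2 + 5*a + 4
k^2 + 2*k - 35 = (k - 5)*(k + 7)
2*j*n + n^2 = n*(2*j + n)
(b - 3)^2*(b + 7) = b^3 + b^2 - 33*b + 63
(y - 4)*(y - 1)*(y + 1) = y^3 - 4*y^2 - y + 4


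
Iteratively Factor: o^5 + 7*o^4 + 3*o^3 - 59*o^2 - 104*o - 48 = (o + 4)*(o^4 + 3*o^3 - 9*o^2 - 23*o - 12) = (o + 4)^2*(o^3 - o^2 - 5*o - 3) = (o + 1)*(o + 4)^2*(o^2 - 2*o - 3) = (o + 1)^2*(o + 4)^2*(o - 3)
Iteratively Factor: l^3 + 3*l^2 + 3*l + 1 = (l + 1)*(l^2 + 2*l + 1) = (l + 1)^2*(l + 1)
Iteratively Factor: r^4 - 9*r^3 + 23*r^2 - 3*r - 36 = (r - 3)*(r^3 - 6*r^2 + 5*r + 12) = (r - 4)*(r - 3)*(r^2 - 2*r - 3) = (r - 4)*(r - 3)^2*(r + 1)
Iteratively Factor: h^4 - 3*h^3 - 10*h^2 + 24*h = (h - 4)*(h^3 + h^2 - 6*h) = (h - 4)*(h - 2)*(h^2 + 3*h) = (h - 4)*(h - 2)*(h + 3)*(h)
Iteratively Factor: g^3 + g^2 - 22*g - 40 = (g + 4)*(g^2 - 3*g - 10) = (g - 5)*(g + 4)*(g + 2)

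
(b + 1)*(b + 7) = b^2 + 8*b + 7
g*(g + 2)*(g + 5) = g^3 + 7*g^2 + 10*g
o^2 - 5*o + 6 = (o - 3)*(o - 2)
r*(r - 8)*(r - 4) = r^3 - 12*r^2 + 32*r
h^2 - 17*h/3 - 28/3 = (h - 7)*(h + 4/3)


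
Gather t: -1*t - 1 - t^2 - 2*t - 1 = -t^2 - 3*t - 2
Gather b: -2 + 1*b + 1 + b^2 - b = b^2 - 1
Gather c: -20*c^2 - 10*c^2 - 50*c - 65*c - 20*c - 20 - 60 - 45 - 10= -30*c^2 - 135*c - 135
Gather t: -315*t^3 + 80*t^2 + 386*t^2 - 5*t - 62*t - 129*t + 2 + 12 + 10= -315*t^3 + 466*t^2 - 196*t + 24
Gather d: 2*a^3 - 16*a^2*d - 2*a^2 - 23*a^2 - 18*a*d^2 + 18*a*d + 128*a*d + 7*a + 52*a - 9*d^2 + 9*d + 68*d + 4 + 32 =2*a^3 - 25*a^2 + 59*a + d^2*(-18*a - 9) + d*(-16*a^2 + 146*a + 77) + 36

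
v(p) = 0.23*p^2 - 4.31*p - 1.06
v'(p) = 0.46*p - 4.31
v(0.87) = -4.64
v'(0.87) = -3.91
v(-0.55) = 1.38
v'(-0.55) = -4.56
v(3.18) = -12.44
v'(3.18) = -2.85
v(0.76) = -4.20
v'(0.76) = -3.96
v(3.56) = -13.49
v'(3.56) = -2.67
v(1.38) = -6.57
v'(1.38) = -3.68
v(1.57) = -7.26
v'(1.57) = -3.59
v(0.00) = -1.06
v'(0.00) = -4.31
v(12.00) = -19.66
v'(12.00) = 1.21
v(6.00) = -18.64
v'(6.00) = -1.55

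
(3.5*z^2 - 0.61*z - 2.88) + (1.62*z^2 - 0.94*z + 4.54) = 5.12*z^2 - 1.55*z + 1.66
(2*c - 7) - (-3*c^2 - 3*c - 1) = 3*c^2 + 5*c - 6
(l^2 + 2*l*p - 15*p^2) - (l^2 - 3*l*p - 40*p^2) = 5*l*p + 25*p^2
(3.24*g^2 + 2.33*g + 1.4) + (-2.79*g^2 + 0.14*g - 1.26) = 0.45*g^2 + 2.47*g + 0.14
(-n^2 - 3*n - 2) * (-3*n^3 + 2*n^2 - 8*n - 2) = 3*n^5 + 7*n^4 + 8*n^3 + 22*n^2 + 22*n + 4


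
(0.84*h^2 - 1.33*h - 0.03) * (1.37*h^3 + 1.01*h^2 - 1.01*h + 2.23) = 1.1508*h^5 - 0.9737*h^4 - 2.2328*h^3 + 3.1862*h^2 - 2.9356*h - 0.0669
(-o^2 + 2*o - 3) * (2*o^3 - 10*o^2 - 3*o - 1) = -2*o^5 + 14*o^4 - 23*o^3 + 25*o^2 + 7*o + 3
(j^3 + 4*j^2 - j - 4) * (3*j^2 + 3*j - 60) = 3*j^5 + 15*j^4 - 51*j^3 - 255*j^2 + 48*j + 240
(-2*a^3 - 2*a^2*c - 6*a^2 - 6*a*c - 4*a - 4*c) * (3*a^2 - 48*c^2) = -6*a^5 - 6*a^4*c - 18*a^4 + 96*a^3*c^2 - 18*a^3*c - 12*a^3 + 96*a^2*c^3 + 288*a^2*c^2 - 12*a^2*c + 288*a*c^3 + 192*a*c^2 + 192*c^3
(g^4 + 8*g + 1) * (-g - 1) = -g^5 - g^4 - 8*g^2 - 9*g - 1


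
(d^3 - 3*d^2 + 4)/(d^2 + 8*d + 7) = (d^2 - 4*d + 4)/(d + 7)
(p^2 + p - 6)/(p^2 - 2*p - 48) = (-p^2 - p + 6)/(-p^2 + 2*p + 48)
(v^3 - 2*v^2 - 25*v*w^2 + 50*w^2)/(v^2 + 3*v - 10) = (v^2 - 25*w^2)/(v + 5)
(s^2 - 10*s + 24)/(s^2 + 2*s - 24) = (s - 6)/(s + 6)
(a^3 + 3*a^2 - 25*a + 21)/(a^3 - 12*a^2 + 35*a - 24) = (a + 7)/(a - 8)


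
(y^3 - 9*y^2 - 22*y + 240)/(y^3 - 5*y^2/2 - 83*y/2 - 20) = 2*(y - 6)/(2*y + 1)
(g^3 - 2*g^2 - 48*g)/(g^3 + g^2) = (g^2 - 2*g - 48)/(g*(g + 1))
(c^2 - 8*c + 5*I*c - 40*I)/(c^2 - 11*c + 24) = (c + 5*I)/(c - 3)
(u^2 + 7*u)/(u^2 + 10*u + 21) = u/(u + 3)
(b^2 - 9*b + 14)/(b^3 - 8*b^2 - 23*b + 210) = (b - 2)/(b^2 - b - 30)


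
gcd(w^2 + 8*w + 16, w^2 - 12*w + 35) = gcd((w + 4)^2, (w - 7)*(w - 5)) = 1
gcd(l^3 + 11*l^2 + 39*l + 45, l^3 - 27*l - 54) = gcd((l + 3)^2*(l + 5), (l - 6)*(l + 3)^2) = l^2 + 6*l + 9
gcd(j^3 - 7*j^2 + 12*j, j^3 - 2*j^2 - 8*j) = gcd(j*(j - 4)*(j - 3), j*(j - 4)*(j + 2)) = j^2 - 4*j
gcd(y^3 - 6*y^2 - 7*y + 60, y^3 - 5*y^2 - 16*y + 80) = y^2 - 9*y + 20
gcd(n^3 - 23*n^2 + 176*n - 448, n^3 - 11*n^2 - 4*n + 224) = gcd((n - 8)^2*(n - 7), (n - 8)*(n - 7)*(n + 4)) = n^2 - 15*n + 56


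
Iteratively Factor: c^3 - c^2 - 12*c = (c - 4)*(c^2 + 3*c) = c*(c - 4)*(c + 3)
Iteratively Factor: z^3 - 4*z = (z)*(z^2 - 4) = z*(z - 2)*(z + 2)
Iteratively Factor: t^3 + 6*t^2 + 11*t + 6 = (t + 3)*(t^2 + 3*t + 2) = (t + 1)*(t + 3)*(t + 2)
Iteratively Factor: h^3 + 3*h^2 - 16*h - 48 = (h + 4)*(h^2 - h - 12) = (h - 4)*(h + 4)*(h + 3)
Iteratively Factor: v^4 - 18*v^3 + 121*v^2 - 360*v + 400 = (v - 4)*(v^3 - 14*v^2 + 65*v - 100) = (v - 5)*(v - 4)*(v^2 - 9*v + 20) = (v - 5)^2*(v - 4)*(v - 4)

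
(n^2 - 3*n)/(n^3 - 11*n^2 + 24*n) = 1/(n - 8)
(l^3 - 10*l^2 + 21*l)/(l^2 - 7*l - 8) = l*(-l^2 + 10*l - 21)/(-l^2 + 7*l + 8)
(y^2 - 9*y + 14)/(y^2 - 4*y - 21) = (y - 2)/(y + 3)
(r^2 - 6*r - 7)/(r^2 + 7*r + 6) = (r - 7)/(r + 6)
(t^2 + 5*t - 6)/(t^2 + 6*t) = (t - 1)/t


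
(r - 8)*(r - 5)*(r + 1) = r^3 - 12*r^2 + 27*r + 40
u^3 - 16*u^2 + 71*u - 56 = (u - 8)*(u - 7)*(u - 1)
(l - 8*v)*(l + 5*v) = l^2 - 3*l*v - 40*v^2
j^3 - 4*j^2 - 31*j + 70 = (j - 7)*(j - 2)*(j + 5)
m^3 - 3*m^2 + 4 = (m - 2)^2*(m + 1)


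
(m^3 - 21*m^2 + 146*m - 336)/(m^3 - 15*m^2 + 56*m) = (m - 6)/m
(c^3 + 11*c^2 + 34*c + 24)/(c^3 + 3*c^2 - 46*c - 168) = (c + 1)/(c - 7)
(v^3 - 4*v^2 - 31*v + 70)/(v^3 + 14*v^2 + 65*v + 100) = (v^2 - 9*v + 14)/(v^2 + 9*v + 20)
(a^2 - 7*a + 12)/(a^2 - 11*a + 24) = (a - 4)/(a - 8)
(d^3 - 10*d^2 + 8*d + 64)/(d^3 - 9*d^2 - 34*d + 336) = (d^2 - 2*d - 8)/(d^2 - d - 42)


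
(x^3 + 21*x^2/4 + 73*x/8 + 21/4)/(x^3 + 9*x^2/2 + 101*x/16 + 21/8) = 2*(2*x + 3)/(4*x + 3)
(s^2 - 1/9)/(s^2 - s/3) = (s + 1/3)/s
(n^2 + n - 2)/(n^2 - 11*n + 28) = (n^2 + n - 2)/(n^2 - 11*n + 28)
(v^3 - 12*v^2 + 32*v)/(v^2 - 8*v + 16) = v*(v - 8)/(v - 4)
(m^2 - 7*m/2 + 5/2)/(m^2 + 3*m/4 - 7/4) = 2*(2*m - 5)/(4*m + 7)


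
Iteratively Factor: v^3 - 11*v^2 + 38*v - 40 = (v - 5)*(v^2 - 6*v + 8) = (v - 5)*(v - 2)*(v - 4)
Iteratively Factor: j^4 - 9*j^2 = (j)*(j^3 - 9*j) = j^2*(j^2 - 9) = j^2*(j - 3)*(j + 3)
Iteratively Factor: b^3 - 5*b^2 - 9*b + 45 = (b - 3)*(b^2 - 2*b - 15) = (b - 5)*(b - 3)*(b + 3)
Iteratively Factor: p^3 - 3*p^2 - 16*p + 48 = (p + 4)*(p^2 - 7*p + 12) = (p - 3)*(p + 4)*(p - 4)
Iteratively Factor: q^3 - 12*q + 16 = (q - 2)*(q^2 + 2*q - 8) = (q - 2)*(q + 4)*(q - 2)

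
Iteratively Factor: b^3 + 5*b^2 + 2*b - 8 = (b + 4)*(b^2 + b - 2) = (b - 1)*(b + 4)*(b + 2)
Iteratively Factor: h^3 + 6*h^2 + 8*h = (h + 2)*(h^2 + 4*h) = (h + 2)*(h + 4)*(h)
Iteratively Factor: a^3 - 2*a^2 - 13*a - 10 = (a + 2)*(a^2 - 4*a - 5) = (a + 1)*(a + 2)*(a - 5)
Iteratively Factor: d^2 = (d)*(d)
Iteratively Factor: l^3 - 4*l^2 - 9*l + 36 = (l - 4)*(l^2 - 9) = (l - 4)*(l - 3)*(l + 3)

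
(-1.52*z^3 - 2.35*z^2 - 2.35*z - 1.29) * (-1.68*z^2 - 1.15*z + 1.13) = 2.5536*z^5 + 5.696*z^4 + 4.9329*z^3 + 2.2142*z^2 - 1.172*z - 1.4577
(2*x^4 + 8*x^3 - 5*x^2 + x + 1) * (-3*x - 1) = -6*x^5 - 26*x^4 + 7*x^3 + 2*x^2 - 4*x - 1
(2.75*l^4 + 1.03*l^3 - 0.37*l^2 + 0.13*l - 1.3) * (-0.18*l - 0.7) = -0.495*l^5 - 2.1104*l^4 - 0.6544*l^3 + 0.2356*l^2 + 0.143*l + 0.91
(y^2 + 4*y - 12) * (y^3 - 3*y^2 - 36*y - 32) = y^5 + y^4 - 60*y^3 - 140*y^2 + 304*y + 384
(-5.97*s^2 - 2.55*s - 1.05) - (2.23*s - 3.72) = -5.97*s^2 - 4.78*s + 2.67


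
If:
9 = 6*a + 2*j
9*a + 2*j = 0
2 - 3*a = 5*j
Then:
No Solution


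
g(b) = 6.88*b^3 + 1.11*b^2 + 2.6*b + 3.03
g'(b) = 20.64*b^2 + 2.22*b + 2.6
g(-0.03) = 2.95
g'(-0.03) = 2.55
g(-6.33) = -1713.97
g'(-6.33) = 815.57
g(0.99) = 13.37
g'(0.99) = 25.03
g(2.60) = 138.22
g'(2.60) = 147.90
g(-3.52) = -292.43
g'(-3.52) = 250.52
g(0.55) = 5.94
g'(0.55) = 10.06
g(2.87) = 182.28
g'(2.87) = 178.98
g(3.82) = 412.67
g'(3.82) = 312.27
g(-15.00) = -23006.22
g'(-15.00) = 4613.30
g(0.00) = 3.03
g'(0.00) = 2.60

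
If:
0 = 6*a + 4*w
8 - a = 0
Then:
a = 8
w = -12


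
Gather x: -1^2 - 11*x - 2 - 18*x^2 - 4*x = -18*x^2 - 15*x - 3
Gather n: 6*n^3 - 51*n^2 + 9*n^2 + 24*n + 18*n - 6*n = 6*n^3 - 42*n^2 + 36*n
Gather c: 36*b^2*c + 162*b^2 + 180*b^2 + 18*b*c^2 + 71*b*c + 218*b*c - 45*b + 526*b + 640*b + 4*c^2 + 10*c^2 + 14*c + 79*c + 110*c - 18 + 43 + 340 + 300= 342*b^2 + 1121*b + c^2*(18*b + 14) + c*(36*b^2 + 289*b + 203) + 665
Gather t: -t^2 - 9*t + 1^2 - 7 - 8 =-t^2 - 9*t - 14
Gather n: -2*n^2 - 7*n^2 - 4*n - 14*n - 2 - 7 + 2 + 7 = -9*n^2 - 18*n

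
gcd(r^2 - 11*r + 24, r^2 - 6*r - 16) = r - 8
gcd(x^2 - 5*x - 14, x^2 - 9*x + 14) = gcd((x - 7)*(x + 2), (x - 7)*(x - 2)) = x - 7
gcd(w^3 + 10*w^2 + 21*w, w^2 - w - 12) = w + 3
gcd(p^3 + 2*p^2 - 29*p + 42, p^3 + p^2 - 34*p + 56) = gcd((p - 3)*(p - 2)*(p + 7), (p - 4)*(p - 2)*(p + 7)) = p^2 + 5*p - 14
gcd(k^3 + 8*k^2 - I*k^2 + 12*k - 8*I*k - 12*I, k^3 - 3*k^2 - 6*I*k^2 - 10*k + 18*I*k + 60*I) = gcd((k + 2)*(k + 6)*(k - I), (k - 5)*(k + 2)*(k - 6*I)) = k + 2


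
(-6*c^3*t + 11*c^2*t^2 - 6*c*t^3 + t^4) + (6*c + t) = -6*c^3*t + 11*c^2*t^2 - 6*c*t^3 + 6*c + t^4 + t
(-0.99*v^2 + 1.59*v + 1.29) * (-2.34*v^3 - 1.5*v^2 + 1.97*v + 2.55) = 2.3166*v^5 - 2.2356*v^4 - 7.3539*v^3 - 1.3272*v^2 + 6.5958*v + 3.2895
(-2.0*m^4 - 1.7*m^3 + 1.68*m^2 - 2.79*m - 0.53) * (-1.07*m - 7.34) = 2.14*m^5 + 16.499*m^4 + 10.6804*m^3 - 9.3459*m^2 + 21.0457*m + 3.8902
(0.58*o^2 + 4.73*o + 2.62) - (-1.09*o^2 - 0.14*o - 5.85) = 1.67*o^2 + 4.87*o + 8.47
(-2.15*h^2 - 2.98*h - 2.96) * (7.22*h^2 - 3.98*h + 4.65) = -15.523*h^4 - 12.9586*h^3 - 19.5083*h^2 - 2.0762*h - 13.764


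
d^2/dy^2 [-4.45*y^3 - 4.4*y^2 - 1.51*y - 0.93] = -26.7*y - 8.8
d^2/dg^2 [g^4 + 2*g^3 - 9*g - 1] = 12*g*(g + 1)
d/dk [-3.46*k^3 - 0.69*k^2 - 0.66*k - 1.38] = -10.38*k^2 - 1.38*k - 0.66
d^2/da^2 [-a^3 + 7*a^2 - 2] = 14 - 6*a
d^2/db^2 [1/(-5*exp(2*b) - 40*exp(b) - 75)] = 4*((exp(b) + 2)*(exp(2*b) + 8*exp(b) + 15) - 2*(exp(b) + 4)^2*exp(b))*exp(b)/(5*(exp(2*b) + 8*exp(b) + 15)^3)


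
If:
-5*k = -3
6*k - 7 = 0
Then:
No Solution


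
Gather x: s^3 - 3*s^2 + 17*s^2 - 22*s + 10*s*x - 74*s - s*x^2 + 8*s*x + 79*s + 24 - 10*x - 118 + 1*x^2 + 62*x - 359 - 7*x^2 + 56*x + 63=s^3 + 14*s^2 - 17*s + x^2*(-s - 6) + x*(18*s + 108) - 390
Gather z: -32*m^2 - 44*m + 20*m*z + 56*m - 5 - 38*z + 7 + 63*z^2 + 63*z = -32*m^2 + 12*m + 63*z^2 + z*(20*m + 25) + 2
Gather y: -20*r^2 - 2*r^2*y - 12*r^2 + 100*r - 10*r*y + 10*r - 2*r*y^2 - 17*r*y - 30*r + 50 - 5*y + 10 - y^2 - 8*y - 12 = -32*r^2 + 80*r + y^2*(-2*r - 1) + y*(-2*r^2 - 27*r - 13) + 48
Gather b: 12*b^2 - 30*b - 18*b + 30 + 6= 12*b^2 - 48*b + 36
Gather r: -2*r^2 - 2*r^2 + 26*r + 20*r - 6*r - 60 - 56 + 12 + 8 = -4*r^2 + 40*r - 96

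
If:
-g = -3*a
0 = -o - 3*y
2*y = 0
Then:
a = g/3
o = 0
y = 0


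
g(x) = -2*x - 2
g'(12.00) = -2.00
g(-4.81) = 7.62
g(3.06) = -8.12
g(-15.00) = 28.00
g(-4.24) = 6.48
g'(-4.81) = -2.00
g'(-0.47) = -2.00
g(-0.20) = -1.60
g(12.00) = -26.00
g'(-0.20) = -2.00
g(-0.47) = -1.06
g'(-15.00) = -2.00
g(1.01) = -4.02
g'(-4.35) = -2.00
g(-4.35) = 6.70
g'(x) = -2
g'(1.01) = -2.00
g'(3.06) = -2.00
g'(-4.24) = -2.00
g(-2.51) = 3.02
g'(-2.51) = -2.00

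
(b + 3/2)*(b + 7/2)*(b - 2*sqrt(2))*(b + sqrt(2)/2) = b^4 - 3*sqrt(2)*b^3/2 + 5*b^3 - 15*sqrt(2)*b^2/2 + 13*b^2/4 - 63*sqrt(2)*b/8 - 10*b - 21/2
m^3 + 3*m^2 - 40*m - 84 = (m - 6)*(m + 2)*(m + 7)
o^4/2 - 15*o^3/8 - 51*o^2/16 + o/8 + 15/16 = (o/2 + 1/2)*(o - 5)*(o - 1/2)*(o + 3/4)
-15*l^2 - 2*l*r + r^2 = (-5*l + r)*(3*l + r)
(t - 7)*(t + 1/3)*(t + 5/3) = t^3 - 5*t^2 - 121*t/9 - 35/9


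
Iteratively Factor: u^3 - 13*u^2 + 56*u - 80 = (u - 5)*(u^2 - 8*u + 16) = (u - 5)*(u - 4)*(u - 4)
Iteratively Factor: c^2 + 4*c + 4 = (c + 2)*(c + 2)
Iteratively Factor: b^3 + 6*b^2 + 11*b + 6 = (b + 1)*(b^2 + 5*b + 6) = (b + 1)*(b + 2)*(b + 3)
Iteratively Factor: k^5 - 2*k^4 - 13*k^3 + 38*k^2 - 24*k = (k - 1)*(k^4 - k^3 - 14*k^2 + 24*k) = (k - 2)*(k - 1)*(k^3 + k^2 - 12*k) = (k - 3)*(k - 2)*(k - 1)*(k^2 + 4*k) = (k - 3)*(k - 2)*(k - 1)*(k + 4)*(k)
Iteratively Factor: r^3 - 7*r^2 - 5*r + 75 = (r + 3)*(r^2 - 10*r + 25) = (r - 5)*(r + 3)*(r - 5)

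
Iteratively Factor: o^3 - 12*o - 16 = (o + 2)*(o^2 - 2*o - 8) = (o - 4)*(o + 2)*(o + 2)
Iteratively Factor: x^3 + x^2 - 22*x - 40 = (x + 2)*(x^2 - x - 20) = (x - 5)*(x + 2)*(x + 4)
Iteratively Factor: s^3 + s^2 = (s)*(s^2 + s) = s^2*(s + 1)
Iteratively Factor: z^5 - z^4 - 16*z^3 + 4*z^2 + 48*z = (z + 3)*(z^4 - 4*z^3 - 4*z^2 + 16*z) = (z + 2)*(z + 3)*(z^3 - 6*z^2 + 8*z) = (z - 2)*(z + 2)*(z + 3)*(z^2 - 4*z) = (z - 4)*(z - 2)*(z + 2)*(z + 3)*(z)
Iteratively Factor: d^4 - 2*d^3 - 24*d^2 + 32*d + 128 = (d - 4)*(d^3 + 2*d^2 - 16*d - 32) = (d - 4)^2*(d^2 + 6*d + 8) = (d - 4)^2*(d + 4)*(d + 2)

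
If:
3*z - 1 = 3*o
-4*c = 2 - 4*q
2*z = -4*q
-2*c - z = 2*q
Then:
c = 0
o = -4/3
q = 1/2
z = -1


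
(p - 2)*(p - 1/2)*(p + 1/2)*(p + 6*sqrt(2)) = p^4 - 2*p^3 + 6*sqrt(2)*p^3 - 12*sqrt(2)*p^2 - p^2/4 - 3*sqrt(2)*p/2 + p/2 + 3*sqrt(2)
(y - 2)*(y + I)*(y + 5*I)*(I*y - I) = I*y^4 - 6*y^3 - 3*I*y^3 + 18*y^2 - 3*I*y^2 - 12*y + 15*I*y - 10*I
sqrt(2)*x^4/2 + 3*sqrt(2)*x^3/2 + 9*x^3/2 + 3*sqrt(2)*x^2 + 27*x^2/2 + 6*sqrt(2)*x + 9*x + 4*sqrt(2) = (x/2 + 1)*(x + 1)*(x + 4*sqrt(2))*(sqrt(2)*x + 1)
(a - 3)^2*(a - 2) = a^3 - 8*a^2 + 21*a - 18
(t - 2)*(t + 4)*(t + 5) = t^3 + 7*t^2 + 2*t - 40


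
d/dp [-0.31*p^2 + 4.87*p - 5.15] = 4.87 - 0.62*p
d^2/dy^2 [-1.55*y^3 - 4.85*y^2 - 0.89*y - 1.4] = -9.3*y - 9.7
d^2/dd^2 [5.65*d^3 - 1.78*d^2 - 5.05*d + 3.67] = 33.9*d - 3.56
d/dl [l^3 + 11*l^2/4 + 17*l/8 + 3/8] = 3*l^2 + 11*l/2 + 17/8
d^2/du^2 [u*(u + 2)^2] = 6*u + 8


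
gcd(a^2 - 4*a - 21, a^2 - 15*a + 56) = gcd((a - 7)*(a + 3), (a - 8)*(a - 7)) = a - 7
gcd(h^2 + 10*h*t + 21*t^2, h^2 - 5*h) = 1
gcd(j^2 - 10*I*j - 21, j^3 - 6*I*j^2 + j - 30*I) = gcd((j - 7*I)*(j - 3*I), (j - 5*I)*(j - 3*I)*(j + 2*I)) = j - 3*I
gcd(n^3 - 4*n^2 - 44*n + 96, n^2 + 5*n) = 1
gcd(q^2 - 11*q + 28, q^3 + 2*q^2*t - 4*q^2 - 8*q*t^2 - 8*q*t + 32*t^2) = q - 4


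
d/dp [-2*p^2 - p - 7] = -4*p - 1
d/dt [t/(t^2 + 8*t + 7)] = (7 - t^2)/(t^4 + 16*t^3 + 78*t^2 + 112*t + 49)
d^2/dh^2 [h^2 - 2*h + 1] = 2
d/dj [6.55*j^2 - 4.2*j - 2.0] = 13.1*j - 4.2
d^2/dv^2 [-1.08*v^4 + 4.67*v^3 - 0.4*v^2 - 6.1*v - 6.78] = -12.96*v^2 + 28.02*v - 0.8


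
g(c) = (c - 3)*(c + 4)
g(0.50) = -11.25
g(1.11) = -9.66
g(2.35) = -4.13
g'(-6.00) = -11.00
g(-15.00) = 198.00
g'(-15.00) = -29.00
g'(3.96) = 8.92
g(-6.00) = 18.00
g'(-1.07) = -1.14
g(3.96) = 7.64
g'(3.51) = 8.02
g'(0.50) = 2.00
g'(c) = 2*c + 1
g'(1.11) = 3.22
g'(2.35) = 5.70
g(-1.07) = -11.93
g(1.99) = -6.05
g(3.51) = 3.83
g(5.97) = 29.61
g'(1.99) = 4.98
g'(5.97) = 12.94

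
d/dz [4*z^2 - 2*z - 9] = 8*z - 2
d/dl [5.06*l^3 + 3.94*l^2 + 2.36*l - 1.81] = 15.18*l^2 + 7.88*l + 2.36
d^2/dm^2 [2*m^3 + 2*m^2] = 12*m + 4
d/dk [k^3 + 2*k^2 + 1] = k*(3*k + 4)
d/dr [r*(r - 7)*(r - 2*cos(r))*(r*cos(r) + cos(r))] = r*(r - 7)*(r + 1)*(sin(2*r) + cos(r)) - r*(r - 7)*(r - 2*cos(r))*(r*sin(r) - sqrt(2)*cos(r + pi/4)) + r*(r + 1)*(r - 2*cos(r))*cos(r) + (r - 7)*(r + 1)*(r - 2*cos(r))*cos(r)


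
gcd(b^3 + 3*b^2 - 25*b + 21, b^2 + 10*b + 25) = 1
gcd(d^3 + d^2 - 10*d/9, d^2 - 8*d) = d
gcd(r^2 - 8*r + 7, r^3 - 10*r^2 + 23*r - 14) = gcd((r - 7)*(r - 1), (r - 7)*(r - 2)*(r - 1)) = r^2 - 8*r + 7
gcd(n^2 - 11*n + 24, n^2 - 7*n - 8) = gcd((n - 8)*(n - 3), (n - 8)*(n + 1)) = n - 8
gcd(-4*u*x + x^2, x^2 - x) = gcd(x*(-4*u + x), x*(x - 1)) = x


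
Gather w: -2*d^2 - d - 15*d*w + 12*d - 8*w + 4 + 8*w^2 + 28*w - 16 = -2*d^2 + 11*d + 8*w^2 + w*(20 - 15*d) - 12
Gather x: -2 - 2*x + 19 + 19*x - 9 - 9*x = 8*x + 8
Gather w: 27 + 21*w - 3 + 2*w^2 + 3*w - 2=2*w^2 + 24*w + 22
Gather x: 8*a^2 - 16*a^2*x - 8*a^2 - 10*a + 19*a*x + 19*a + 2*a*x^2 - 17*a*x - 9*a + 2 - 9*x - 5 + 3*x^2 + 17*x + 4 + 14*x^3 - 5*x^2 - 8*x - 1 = 14*x^3 + x^2*(2*a - 2) + x*(-16*a^2 + 2*a)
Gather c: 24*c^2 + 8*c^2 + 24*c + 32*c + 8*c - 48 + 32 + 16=32*c^2 + 64*c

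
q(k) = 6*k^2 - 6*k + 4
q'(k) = 12*k - 6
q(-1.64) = 29.98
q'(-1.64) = -25.68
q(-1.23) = 20.46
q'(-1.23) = -20.76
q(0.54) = 2.51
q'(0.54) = 0.48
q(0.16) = 3.19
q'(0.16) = -4.08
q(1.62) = 10.03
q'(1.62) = 13.44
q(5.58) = 157.34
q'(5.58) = 60.96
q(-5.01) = 184.66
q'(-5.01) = -66.12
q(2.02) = 16.36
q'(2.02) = 18.24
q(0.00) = 4.00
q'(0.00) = -6.00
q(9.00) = 436.00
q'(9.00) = 102.00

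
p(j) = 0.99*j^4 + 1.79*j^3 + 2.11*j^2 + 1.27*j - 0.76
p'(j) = 3.96*j^3 + 5.37*j^2 + 4.22*j + 1.27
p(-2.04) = 7.38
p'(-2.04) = -18.61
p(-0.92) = -0.83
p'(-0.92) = -1.15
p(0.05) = -0.69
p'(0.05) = 1.49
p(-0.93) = -0.82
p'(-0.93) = -1.20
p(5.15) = 1002.65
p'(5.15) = 706.33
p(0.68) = 1.85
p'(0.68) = 7.87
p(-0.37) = -1.01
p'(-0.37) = 0.24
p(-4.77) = 359.44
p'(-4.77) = -326.46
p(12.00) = 23940.08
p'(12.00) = 7668.07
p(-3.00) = 46.28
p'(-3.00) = -69.98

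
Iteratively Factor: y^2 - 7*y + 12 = (y - 4)*(y - 3)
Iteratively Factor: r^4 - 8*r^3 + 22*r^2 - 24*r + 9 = (r - 3)*(r^3 - 5*r^2 + 7*r - 3) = (r - 3)^2*(r^2 - 2*r + 1) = (r - 3)^2*(r - 1)*(r - 1)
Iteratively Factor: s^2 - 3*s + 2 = (s - 1)*(s - 2)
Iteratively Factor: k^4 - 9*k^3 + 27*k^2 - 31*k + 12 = (k - 4)*(k^3 - 5*k^2 + 7*k - 3) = (k - 4)*(k - 1)*(k^2 - 4*k + 3) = (k - 4)*(k - 3)*(k - 1)*(k - 1)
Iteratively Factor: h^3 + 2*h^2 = (h)*(h^2 + 2*h) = h*(h + 2)*(h)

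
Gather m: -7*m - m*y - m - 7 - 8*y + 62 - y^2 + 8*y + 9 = m*(-y - 8) - y^2 + 64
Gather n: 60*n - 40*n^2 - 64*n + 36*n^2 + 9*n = -4*n^2 + 5*n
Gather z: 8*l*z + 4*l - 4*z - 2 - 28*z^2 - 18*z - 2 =4*l - 28*z^2 + z*(8*l - 22) - 4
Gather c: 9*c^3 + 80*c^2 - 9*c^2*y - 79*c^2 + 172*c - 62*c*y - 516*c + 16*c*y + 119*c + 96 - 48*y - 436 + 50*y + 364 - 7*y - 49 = 9*c^3 + c^2*(1 - 9*y) + c*(-46*y - 225) - 5*y - 25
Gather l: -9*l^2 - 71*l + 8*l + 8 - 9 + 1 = -9*l^2 - 63*l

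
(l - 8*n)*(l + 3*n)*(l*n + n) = l^3*n - 5*l^2*n^2 + l^2*n - 24*l*n^3 - 5*l*n^2 - 24*n^3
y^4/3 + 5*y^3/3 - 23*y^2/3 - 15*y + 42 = (y/3 + 1)*(y - 3)*(y - 2)*(y + 7)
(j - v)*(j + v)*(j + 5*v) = j^3 + 5*j^2*v - j*v^2 - 5*v^3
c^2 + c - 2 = (c - 1)*(c + 2)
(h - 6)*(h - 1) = h^2 - 7*h + 6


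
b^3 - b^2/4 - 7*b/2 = b*(b - 2)*(b + 7/4)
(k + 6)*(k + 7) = k^2 + 13*k + 42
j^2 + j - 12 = (j - 3)*(j + 4)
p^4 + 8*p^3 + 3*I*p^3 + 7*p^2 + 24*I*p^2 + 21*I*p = p*(p + 1)*(p + 7)*(p + 3*I)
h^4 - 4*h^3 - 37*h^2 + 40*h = h*(h - 8)*(h - 1)*(h + 5)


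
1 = 1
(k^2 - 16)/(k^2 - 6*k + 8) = (k + 4)/(k - 2)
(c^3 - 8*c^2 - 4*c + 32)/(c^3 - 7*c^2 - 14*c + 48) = (c + 2)/(c + 3)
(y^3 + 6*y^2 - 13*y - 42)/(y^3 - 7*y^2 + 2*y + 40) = (y^2 + 4*y - 21)/(y^2 - 9*y + 20)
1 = 1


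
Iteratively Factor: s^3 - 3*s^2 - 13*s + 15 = (s - 1)*(s^2 - 2*s - 15) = (s - 5)*(s - 1)*(s + 3)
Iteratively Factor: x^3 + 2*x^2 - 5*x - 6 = (x - 2)*(x^2 + 4*x + 3) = (x - 2)*(x + 1)*(x + 3)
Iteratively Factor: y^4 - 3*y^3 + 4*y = (y)*(y^3 - 3*y^2 + 4) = y*(y - 2)*(y^2 - y - 2) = y*(y - 2)^2*(y + 1)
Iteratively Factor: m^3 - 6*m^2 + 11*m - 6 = (m - 1)*(m^2 - 5*m + 6) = (m - 2)*(m - 1)*(m - 3)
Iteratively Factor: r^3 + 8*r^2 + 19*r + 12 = (r + 3)*(r^2 + 5*r + 4) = (r + 3)*(r + 4)*(r + 1)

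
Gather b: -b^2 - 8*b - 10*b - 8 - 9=-b^2 - 18*b - 17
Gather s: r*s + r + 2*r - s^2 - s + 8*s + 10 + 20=3*r - s^2 + s*(r + 7) + 30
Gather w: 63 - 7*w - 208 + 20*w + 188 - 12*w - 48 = w - 5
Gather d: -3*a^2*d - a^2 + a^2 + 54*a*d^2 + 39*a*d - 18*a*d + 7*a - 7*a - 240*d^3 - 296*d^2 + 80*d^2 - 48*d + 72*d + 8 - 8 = -240*d^3 + d^2*(54*a - 216) + d*(-3*a^2 + 21*a + 24)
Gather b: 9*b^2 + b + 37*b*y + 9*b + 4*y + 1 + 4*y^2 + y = 9*b^2 + b*(37*y + 10) + 4*y^2 + 5*y + 1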